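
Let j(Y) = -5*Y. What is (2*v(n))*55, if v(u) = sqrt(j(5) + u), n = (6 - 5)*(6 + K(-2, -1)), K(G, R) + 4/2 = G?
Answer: 110*I*sqrt(23) ≈ 527.54*I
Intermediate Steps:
K(G, R) = -2 + G
n = 2 (n = (6 - 5)*(6 + (-2 - 2)) = 1*(6 - 4) = 1*2 = 2)
v(u) = sqrt(-25 + u) (v(u) = sqrt(-5*5 + u) = sqrt(-25 + u))
(2*v(n))*55 = (2*sqrt(-25 + 2))*55 = (2*sqrt(-23))*55 = (2*(I*sqrt(23)))*55 = (2*I*sqrt(23))*55 = 110*I*sqrt(23)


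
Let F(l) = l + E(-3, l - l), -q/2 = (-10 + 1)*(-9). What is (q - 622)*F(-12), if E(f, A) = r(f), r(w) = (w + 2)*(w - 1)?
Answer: 6272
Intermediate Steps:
r(w) = (-1 + w)*(2 + w) (r(w) = (2 + w)*(-1 + w) = (-1 + w)*(2 + w))
q = -162 (q = -2*(-10 + 1)*(-9) = -(-18)*(-9) = -2*81 = -162)
E(f, A) = -2 + f + f²
F(l) = 4 + l (F(l) = l + (-2 - 3 + (-3)²) = l + (-2 - 3 + 9) = l + 4 = 4 + l)
(q - 622)*F(-12) = (-162 - 622)*(4 - 12) = -784*(-8) = 6272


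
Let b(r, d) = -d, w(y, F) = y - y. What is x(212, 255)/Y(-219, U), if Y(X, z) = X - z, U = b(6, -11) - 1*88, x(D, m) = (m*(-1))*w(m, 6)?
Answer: 0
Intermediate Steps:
w(y, F) = 0
x(D, m) = 0 (x(D, m) = (m*(-1))*0 = -m*0 = 0)
U = -77 (U = -1*(-11) - 1*88 = 11 - 88 = -77)
x(212, 255)/Y(-219, U) = 0/(-219 - 1*(-77)) = 0/(-219 + 77) = 0/(-142) = 0*(-1/142) = 0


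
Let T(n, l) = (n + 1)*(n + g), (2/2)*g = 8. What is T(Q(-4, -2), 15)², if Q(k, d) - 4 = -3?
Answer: 324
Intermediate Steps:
g = 8
Q(k, d) = 1 (Q(k, d) = 4 - 3 = 1)
T(n, l) = (1 + n)*(8 + n) (T(n, l) = (n + 1)*(n + 8) = (1 + n)*(8 + n))
T(Q(-4, -2), 15)² = (8 + 1² + 9*1)² = (8 + 1 + 9)² = 18² = 324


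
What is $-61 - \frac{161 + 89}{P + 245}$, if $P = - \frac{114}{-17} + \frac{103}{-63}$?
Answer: $- \frac{8302568}{133913} \approx -62.0$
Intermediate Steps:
$P = \frac{5431}{1071}$ ($P = \left(-114\right) \left(- \frac{1}{17}\right) + 103 \left(- \frac{1}{63}\right) = \frac{114}{17} - \frac{103}{63} = \frac{5431}{1071} \approx 5.071$)
$-61 - \frac{161 + 89}{P + 245} = -61 - \frac{161 + 89}{\frac{5431}{1071} + 245} = -61 - \frac{250}{\frac{267826}{1071}} = -61 - 250 \cdot \frac{1071}{267826} = -61 - \frac{133875}{133913} = - \frac{8302568}{133913}$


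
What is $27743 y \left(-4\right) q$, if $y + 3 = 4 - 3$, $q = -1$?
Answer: $-221944$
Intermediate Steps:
$y = -2$ ($y = -3 + \left(4 - 3\right) = -3 + 1 = -2$)
$27743 y \left(-4\right) q = 27743 \left(-2\right) \left(-4\right) \left(-1\right) = 27743 \cdot 8 \left(-1\right) = 27743 \left(-8\right) = -221944$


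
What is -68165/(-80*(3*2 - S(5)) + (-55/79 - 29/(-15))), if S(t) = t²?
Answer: -80775525/1802666 ≈ -44.809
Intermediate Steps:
-68165/(-80*(3*2 - S(5)) + (-55/79 - 29/(-15))) = -68165/(-80*(3*2 - 1*5²) + (-55/79 - 29/(-15))) = -68165/(-80*(6 - 1*25) + (-55*1/79 - 29*(-1/15))) = -68165/(-80*(6 - 25) + (-55/79 + 29/15)) = -68165/(-80*(-19) + 1466/1185) = -68165/(1520 + 1466/1185) = -68165/1802666/1185 = -68165*1185/1802666 = -80775525/1802666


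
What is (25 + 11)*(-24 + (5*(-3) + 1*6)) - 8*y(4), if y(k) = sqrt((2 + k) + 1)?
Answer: -1188 - 8*sqrt(7) ≈ -1209.2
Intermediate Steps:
y(k) = sqrt(3 + k)
(25 + 11)*(-24 + (5*(-3) + 1*6)) - 8*y(4) = (25 + 11)*(-24 + (5*(-3) + 1*6)) - 8*sqrt(3 + 4) = 36*(-24 + (-15 + 6)) - 8*sqrt(7) = 36*(-24 - 9) - 8*sqrt(7) = 36*(-33) - 8*sqrt(7) = -1188 - 8*sqrt(7)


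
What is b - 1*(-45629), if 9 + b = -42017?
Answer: 3603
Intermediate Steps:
b = -42026 (b = -9 - 42017 = -42026)
b - 1*(-45629) = -42026 - 1*(-45629) = -42026 + 45629 = 3603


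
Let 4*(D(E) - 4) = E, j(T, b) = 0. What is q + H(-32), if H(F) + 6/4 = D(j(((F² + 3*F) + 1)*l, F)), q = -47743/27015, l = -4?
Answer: 39589/54030 ≈ 0.73272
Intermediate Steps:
D(E) = 4 + E/4
q = -47743/27015 (q = -47743*1/27015 = -47743/27015 ≈ -1.7673)
H(F) = 5/2 (H(F) = -3/2 + (4 + (¼)*0) = -3/2 + (4 + 0) = -3/2 + 4 = 5/2)
q + H(-32) = -47743/27015 + 5/2 = 39589/54030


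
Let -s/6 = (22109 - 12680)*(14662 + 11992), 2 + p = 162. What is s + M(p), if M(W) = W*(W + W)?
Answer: -1507872196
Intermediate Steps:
p = 160 (p = -2 + 162 = 160)
M(W) = 2*W² (M(W) = W*(2*W) = 2*W²)
s = -1507923396 (s = -6*(22109 - 12680)*(14662 + 11992) = -56574*26654 = -6*251320566 = -1507923396)
s + M(p) = -1507923396 + 2*160² = -1507923396 + 2*25600 = -1507923396 + 51200 = -1507872196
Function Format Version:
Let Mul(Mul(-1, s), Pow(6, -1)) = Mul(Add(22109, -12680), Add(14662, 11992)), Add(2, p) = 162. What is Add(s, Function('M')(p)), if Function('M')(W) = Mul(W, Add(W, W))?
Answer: -1507872196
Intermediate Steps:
p = 160 (p = Add(-2, 162) = 160)
Function('M')(W) = Mul(2, Pow(W, 2)) (Function('M')(W) = Mul(W, Mul(2, W)) = Mul(2, Pow(W, 2)))
s = -1507923396 (s = Mul(-6, Mul(Add(22109, -12680), Add(14662, 11992))) = Mul(-6, Mul(9429, 26654)) = Mul(-6, 251320566) = -1507923396)
Add(s, Function('M')(p)) = Add(-1507923396, Mul(2, Pow(160, 2))) = Add(-1507923396, Mul(2, 25600)) = Add(-1507923396, 51200) = -1507872196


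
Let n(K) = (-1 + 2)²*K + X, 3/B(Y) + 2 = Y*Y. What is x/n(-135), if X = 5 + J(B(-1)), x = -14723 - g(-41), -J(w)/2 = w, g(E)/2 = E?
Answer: 14641/124 ≈ 118.07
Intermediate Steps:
g(E) = 2*E
B(Y) = 3/(-2 + Y²) (B(Y) = 3/(-2 + Y*Y) = 3/(-2 + Y²))
J(w) = -2*w
x = -14641 (x = -14723 - 2*(-41) = -14723 - 1*(-82) = -14723 + 82 = -14641)
X = 11 (X = 5 - 6/(-2 + (-1)²) = 5 - 6/(-2 + 1) = 5 - 6/(-1) = 5 - 6*(-1) = 5 - 2*(-3) = 5 + 6 = 11)
n(K) = 11 + K (n(K) = (-1 + 2)²*K + 11 = 1²*K + 11 = 1*K + 11 = K + 11 = 11 + K)
x/n(-135) = -14641/(11 - 135) = -14641/(-124) = -14641*(-1/124) = 14641/124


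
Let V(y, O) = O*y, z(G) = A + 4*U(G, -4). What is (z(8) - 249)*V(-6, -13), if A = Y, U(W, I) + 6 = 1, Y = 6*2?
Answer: -20046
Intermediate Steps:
Y = 12
U(W, I) = -5 (U(W, I) = -6 + 1 = -5)
A = 12
z(G) = -8 (z(G) = 12 + 4*(-5) = 12 - 20 = -8)
(z(8) - 249)*V(-6, -13) = (-8 - 249)*(-13*(-6)) = -257*78 = -20046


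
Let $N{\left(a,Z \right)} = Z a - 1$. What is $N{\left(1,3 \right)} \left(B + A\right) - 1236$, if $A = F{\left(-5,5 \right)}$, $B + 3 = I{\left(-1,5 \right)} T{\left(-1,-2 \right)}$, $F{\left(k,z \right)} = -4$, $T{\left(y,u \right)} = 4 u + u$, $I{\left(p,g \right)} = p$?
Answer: $-1230$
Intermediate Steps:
$T{\left(y,u \right)} = 5 u$
$N{\left(a,Z \right)} = -1 + Z a$
$B = 7$ ($B = -3 - 5 \left(-2\right) = -3 - -10 = -3 + 10 = 7$)
$A = -4$
$N{\left(1,3 \right)} \left(B + A\right) - 1236 = \left(-1 + 3 \cdot 1\right) \left(7 - 4\right) - 1236 = \left(-1 + 3\right) 3 - 1236 = 2 \cdot 3 - 1236 = 6 - 1236 = -1230$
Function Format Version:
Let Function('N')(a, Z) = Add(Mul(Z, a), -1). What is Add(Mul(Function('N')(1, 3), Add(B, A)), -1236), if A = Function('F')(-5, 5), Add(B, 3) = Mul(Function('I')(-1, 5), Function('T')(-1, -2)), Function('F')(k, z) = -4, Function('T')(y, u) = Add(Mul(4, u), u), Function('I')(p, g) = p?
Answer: -1230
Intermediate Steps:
Function('T')(y, u) = Mul(5, u)
Function('N')(a, Z) = Add(-1, Mul(Z, a))
B = 7 (B = Add(-3, Mul(-1, Mul(5, -2))) = Add(-3, Mul(-1, -10)) = Add(-3, 10) = 7)
A = -4
Add(Mul(Function('N')(1, 3), Add(B, A)), -1236) = Add(Mul(Add(-1, Mul(3, 1)), Add(7, -4)), -1236) = Add(Mul(Add(-1, 3), 3), -1236) = Add(Mul(2, 3), -1236) = Add(6, -1236) = -1230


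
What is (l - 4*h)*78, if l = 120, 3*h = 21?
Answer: 7176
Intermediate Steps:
h = 7 (h = (⅓)*21 = 7)
(l - 4*h)*78 = (120 - 4*7)*78 = (120 - 28)*78 = 92*78 = 7176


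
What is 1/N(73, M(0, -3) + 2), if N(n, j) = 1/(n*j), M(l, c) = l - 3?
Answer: -73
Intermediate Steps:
M(l, c) = -3 + l
N(n, j) = 1/(j*n)
1/N(73, M(0, -3) + 2) = 1/(1/(((-3 + 0) + 2)*73)) = 1/((1/73)/(-3 + 2)) = 1/((1/73)/(-1)) = 1/(-1*1/73) = 1/(-1/73) = -73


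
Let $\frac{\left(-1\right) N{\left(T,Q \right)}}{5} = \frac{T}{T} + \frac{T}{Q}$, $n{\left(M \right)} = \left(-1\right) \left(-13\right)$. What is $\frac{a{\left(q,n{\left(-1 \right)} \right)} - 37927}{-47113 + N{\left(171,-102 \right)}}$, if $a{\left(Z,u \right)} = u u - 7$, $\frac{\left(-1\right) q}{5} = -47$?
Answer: $\frac{1284010}{1601727} \approx 0.80164$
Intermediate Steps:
$q = 235$ ($q = \left(-5\right) \left(-47\right) = 235$)
$n{\left(M \right)} = 13$
$N{\left(T,Q \right)} = -5 - \frac{5 T}{Q}$ ($N{\left(T,Q \right)} = - 5 \left(\frac{T}{T} + \frac{T}{Q}\right) = - 5 \left(1 + \frac{T}{Q}\right) = -5 - \frac{5 T}{Q}$)
$a{\left(Z,u \right)} = -7 + u^{2}$ ($a{\left(Z,u \right)} = u^{2} - 7 = -7 + u^{2}$)
$\frac{a{\left(q,n{\left(-1 \right)} \right)} - 37927}{-47113 + N{\left(171,-102 \right)}} = \frac{\left(-7 + 13^{2}\right) - 37927}{-47113 - \left(5 + \frac{855}{-102}\right)} = \frac{\left(-7 + 169\right) - 37927}{-47113 - \left(5 + 855 \left(- \frac{1}{102}\right)\right)} = \frac{162 - 37927}{-47113 + \left(-5 + \frac{285}{34}\right)} = - \frac{37765}{-47113 + \frac{115}{34}} = - \frac{37765}{- \frac{1601727}{34}} = \left(-37765\right) \left(- \frac{34}{1601727}\right) = \frac{1284010}{1601727}$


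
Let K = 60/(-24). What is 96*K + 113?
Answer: -127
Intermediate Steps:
K = -5/2 (K = 60*(-1/24) = -5/2 ≈ -2.5000)
96*K + 113 = 96*(-5/2) + 113 = -240 + 113 = -127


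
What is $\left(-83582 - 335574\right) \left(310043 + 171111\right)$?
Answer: $-201678586024$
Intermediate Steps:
$\left(-83582 - 335574\right) \left(310043 + 171111\right) = \left(-419156\right) 481154 = -201678586024$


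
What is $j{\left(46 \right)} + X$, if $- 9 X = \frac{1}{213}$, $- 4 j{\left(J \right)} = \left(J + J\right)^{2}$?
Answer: $- \frac{4056373}{1917} \approx -2116.0$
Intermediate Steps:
$j{\left(J \right)} = - J^{2}$ ($j{\left(J \right)} = - \frac{\left(J + J\right)^{2}}{4} = - \frac{\left(2 J\right)^{2}}{4} = - \frac{4 J^{2}}{4} = - J^{2}$)
$X = - \frac{1}{1917}$ ($X = - \frac{1}{9 \cdot 213} = \left(- \frac{1}{9}\right) \frac{1}{213} = - \frac{1}{1917} \approx -0.00052165$)
$j{\left(46 \right)} + X = - 46^{2} - \frac{1}{1917} = \left(-1\right) 2116 - \frac{1}{1917} = -2116 - \frac{1}{1917} = - \frac{4056373}{1917}$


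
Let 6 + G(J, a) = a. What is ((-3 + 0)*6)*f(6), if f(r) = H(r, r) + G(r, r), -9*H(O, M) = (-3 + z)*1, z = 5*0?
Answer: -6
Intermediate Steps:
G(J, a) = -6 + a
z = 0
H(O, M) = 1/3 (H(O, M) = -(-3 + 0)/9 = -(-1)/3 = -1/9*(-3) = 1/3)
f(r) = -17/3 + r (f(r) = 1/3 + (-6 + r) = -17/3 + r)
((-3 + 0)*6)*f(6) = ((-3 + 0)*6)*(-17/3 + 6) = -3*6*(1/3) = -18*1/3 = -6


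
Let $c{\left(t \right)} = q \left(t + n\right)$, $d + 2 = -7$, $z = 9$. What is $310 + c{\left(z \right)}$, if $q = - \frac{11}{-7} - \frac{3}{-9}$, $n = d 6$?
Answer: $\frac{1570}{7} \approx 224.29$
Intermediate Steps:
$d = -9$ ($d = -2 - 7 = -9$)
$n = -54$ ($n = \left(-9\right) 6 = -54$)
$q = \frac{40}{21}$ ($q = \left(-11\right) \left(- \frac{1}{7}\right) - - \frac{1}{3} = \frac{11}{7} + \frac{1}{3} = \frac{40}{21} \approx 1.9048$)
$c{\left(t \right)} = - \frac{720}{7} + \frac{40 t}{21}$ ($c{\left(t \right)} = \frac{40 \left(t - 54\right)}{21} = \frac{40 \left(-54 + t\right)}{21} = - \frac{720}{7} + \frac{40 t}{21}$)
$310 + c{\left(z \right)} = 310 + \left(- \frac{720}{7} + \frac{40}{21} \cdot 9\right) = 310 + \left(- \frac{720}{7} + \frac{120}{7}\right) = 310 - \frac{600}{7} = \frac{1570}{7}$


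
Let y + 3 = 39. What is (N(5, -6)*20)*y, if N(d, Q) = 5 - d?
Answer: 0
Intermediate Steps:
y = 36 (y = -3 + 39 = 36)
(N(5, -6)*20)*y = ((5 - 1*5)*20)*36 = ((5 - 5)*20)*36 = (0*20)*36 = 0*36 = 0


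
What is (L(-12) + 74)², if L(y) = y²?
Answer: 47524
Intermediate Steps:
(L(-12) + 74)² = ((-12)² + 74)² = (144 + 74)² = 218² = 47524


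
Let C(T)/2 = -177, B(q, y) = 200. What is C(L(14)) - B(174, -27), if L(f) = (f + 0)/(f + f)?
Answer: -554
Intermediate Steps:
L(f) = 1/2 (L(f) = f/((2*f)) = f*(1/(2*f)) = 1/2)
C(T) = -354 (C(T) = 2*(-177) = -354)
C(L(14)) - B(174, -27) = -354 - 1*200 = -354 - 200 = -554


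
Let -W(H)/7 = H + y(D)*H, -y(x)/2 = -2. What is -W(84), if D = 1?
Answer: 2940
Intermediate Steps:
y(x) = 4 (y(x) = -2*(-2) = 4)
W(H) = -35*H (W(H) = -7*(H + 4*H) = -35*H)
-W(84) = -(-35)*84 = -1*(-2940) = 2940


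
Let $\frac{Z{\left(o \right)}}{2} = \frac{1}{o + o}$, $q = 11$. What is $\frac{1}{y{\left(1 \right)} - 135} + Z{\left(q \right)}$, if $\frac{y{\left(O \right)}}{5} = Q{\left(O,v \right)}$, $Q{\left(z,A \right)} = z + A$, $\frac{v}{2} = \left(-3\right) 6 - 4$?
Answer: $\frac{339}{3850} \approx 0.088052$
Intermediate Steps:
$v = -44$ ($v = 2 \left(\left(-3\right) 6 - 4\right) = 2 \left(-18 - 4\right) = 2 \left(-22\right) = -44$)
$Q{\left(z,A \right)} = A + z$
$y{\left(O \right)} = -220 + 5 O$ ($y{\left(O \right)} = 5 \left(-44 + O\right) = -220 + 5 O$)
$Z{\left(o \right)} = \frac{1}{o}$ ($Z{\left(o \right)} = \frac{2}{o + o} = \frac{2}{2 o} = 2 \frac{1}{2 o} = \frac{1}{o}$)
$\frac{1}{y{\left(1 \right)} - 135} + Z{\left(q \right)} = \frac{1}{\left(-220 + 5 \cdot 1\right) - 135} + \frac{1}{11} = \frac{1}{\left(-220 + 5\right) - 135} + \frac{1}{11} = \frac{1}{-215 - 135} + \frac{1}{11} = \frac{1}{-350} + \frac{1}{11} = - \frac{1}{350} + \frac{1}{11} = \frac{339}{3850}$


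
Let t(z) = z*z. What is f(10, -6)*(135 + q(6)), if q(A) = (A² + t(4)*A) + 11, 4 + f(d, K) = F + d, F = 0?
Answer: 1668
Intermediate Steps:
t(z) = z²
f(d, K) = -4 + d (f(d, K) = -4 + (0 + d) = -4 + d)
q(A) = 11 + A² + 16*A (q(A) = (A² + 4²*A) + 11 = (A² + 16*A) + 11 = 11 + A² + 16*A)
f(10, -6)*(135 + q(6)) = (-4 + 10)*(135 + (11 + 6² + 16*6)) = 6*(135 + (11 + 36 + 96)) = 6*(135 + 143) = 6*278 = 1668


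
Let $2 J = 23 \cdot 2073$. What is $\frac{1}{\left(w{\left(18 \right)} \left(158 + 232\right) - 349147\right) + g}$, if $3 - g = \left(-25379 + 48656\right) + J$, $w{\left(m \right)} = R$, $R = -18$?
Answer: $- \frac{2}{806561} \approx -2.4797 \cdot 10^{-6}$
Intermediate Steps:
$w{\left(m \right)} = -18$
$J = \frac{47679}{2}$ ($J = \frac{23 \cdot 2073}{2} = \frac{1}{2} \cdot 47679 = \frac{47679}{2} \approx 23840.0$)
$g = - \frac{94227}{2}$ ($g = 3 - \left(\left(-25379 + 48656\right) + \frac{47679}{2}\right) = 3 - \left(23277 + \frac{47679}{2}\right) = 3 - \frac{94233}{2} = - \frac{94227}{2} \approx -47114.0$)
$\frac{1}{\left(w{\left(18 \right)} \left(158 + 232\right) - 349147\right) + g} = \frac{1}{\left(- 18 \left(158 + 232\right) - 349147\right) - \frac{94227}{2}} = \frac{1}{\left(\left(-18\right) 390 - 349147\right) - \frac{94227}{2}} = \frac{1}{\left(-7020 - 349147\right) - \frac{94227}{2}} = \frac{1}{-356167 - \frac{94227}{2}} = \frac{1}{- \frac{806561}{2}} = - \frac{2}{806561}$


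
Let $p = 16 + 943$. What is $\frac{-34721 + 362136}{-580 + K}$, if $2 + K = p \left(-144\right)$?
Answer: $- \frac{327415}{138678} \approx -2.361$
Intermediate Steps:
$p = 959$
$K = -138098$ ($K = -2 + 959 \left(-144\right) = -2 - 138096 = -138098$)
$\frac{-34721 + 362136}{-580 + K} = \frac{-34721 + 362136}{-580 - 138098} = \frac{327415}{-138678} = 327415 \left(- \frac{1}{138678}\right) = - \frac{327415}{138678}$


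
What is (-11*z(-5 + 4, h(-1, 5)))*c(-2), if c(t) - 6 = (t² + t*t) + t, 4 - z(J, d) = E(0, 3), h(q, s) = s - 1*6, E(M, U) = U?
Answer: -132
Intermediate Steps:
h(q, s) = -6 + s (h(q, s) = s - 6 = -6 + s)
z(J, d) = 1 (z(J, d) = 4 - 1*3 = 4 - 3 = 1)
c(t) = 6 + t + 2*t² (c(t) = 6 + ((t² + t*t) + t) = 6 + ((t² + t²) + t) = 6 + (2*t² + t) = 6 + (t + 2*t²) = 6 + t + 2*t²)
(-11*z(-5 + 4, h(-1, 5)))*c(-2) = (-11*1)*(6 - 2 + 2*(-2)²) = -11*(6 - 2 + 2*4) = -11*(6 - 2 + 8) = -11*12 = -132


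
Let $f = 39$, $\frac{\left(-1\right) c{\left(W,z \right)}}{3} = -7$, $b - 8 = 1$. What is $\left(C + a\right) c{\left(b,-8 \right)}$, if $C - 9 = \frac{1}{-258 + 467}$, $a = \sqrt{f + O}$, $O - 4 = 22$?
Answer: $\frac{39522}{209} + 21 \sqrt{65} \approx 358.41$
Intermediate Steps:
$b = 9$ ($b = 8 + 1 = 9$)
$O = 26$ ($O = 4 + 22 = 26$)
$c{\left(W,z \right)} = 21$ ($c{\left(W,z \right)} = \left(-3\right) \left(-7\right) = 21$)
$a = \sqrt{65}$ ($a = \sqrt{39 + 26} = \sqrt{65} \approx 8.0623$)
$C = \frac{1882}{209}$ ($C = 9 + \frac{1}{-258 + 467} = 9 + \frac{1}{209} = \frac{1882}{209} \approx 9.0048$)
$\left(C + a\right) c{\left(b,-8 \right)} = \left(\frac{1882}{209} + \sqrt{65}\right) 21 = \frac{39522}{209} + 21 \sqrt{65}$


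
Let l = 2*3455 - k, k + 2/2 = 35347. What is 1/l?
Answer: -1/28436 ≈ -3.5167e-5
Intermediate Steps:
k = 35346 (k = -1 + 35347 = 35346)
l = -28436 (l = 2*3455 - 1*35346 = 6910 - 35346 = -28436)
1/l = 1/(-28436) = -1/28436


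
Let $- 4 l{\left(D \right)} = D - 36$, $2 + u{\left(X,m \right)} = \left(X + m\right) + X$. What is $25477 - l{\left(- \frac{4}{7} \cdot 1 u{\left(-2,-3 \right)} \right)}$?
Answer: $\frac{178285}{7} \approx 25469.0$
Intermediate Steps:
$u{\left(X,m \right)} = -2 + m + 2 X$ ($u{\left(X,m \right)} = -2 + \left(\left(X + m\right) + X\right) = -2 + \left(m + 2 X\right) = -2 + m + 2 X$)
$l{\left(D \right)} = 9 - \frac{D}{4}$ ($l{\left(D \right)} = - \frac{D - 36}{4} = - \frac{-36 + D}{4} = 9 - \frac{D}{4}$)
$25477 - l{\left(- \frac{4}{7} \cdot 1 u{\left(-2,-3 \right)} \right)} = 25477 - \left(9 - \frac{- \frac{4}{7} \cdot 1 \left(-2 - 3 + 2 \left(-2\right)\right)}{4}\right) = 25477 - \left(9 - \frac{\left(-4\right) \frac{1}{7} \cdot 1 \left(-2 - 3 - 4\right)}{4}\right) = 25477 - \left(9 - \frac{\left(- \frac{4}{7}\right) 1 \left(-9\right)}{4}\right) = 25477 - \left(9 - \frac{\left(- \frac{4}{7}\right) \left(-9\right)}{4}\right) = 25477 - \left(9 - \frac{9}{7}\right) = 25477 - \frac{54}{7} = \frac{178285}{7}$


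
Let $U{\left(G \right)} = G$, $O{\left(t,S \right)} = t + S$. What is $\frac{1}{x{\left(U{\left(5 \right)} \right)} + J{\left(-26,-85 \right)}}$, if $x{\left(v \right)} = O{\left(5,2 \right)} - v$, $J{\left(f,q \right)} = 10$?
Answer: $\frac{1}{12} \approx 0.083333$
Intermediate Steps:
$O{\left(t,S \right)} = S + t$
$x{\left(v \right)} = 7 - v$ ($x{\left(v \right)} = \left(2 + 5\right) - v = 7 - v$)
$\frac{1}{x{\left(U{\left(5 \right)} \right)} + J{\left(-26,-85 \right)}} = \frac{1}{\left(7 - 5\right) + 10} = \frac{1}{2 + 10} = \frac{1}{12}$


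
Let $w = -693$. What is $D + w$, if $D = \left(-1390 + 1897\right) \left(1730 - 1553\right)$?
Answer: $89046$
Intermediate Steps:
$D = 89739$ ($D = 507 \cdot 177 = 89739$)
$D + w = 89739 - 693 = 89046$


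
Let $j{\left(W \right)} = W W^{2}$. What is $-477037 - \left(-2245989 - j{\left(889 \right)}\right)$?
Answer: $704364321$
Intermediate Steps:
$j{\left(W \right)} = W^{3}$
$-477037 - \left(-2245989 - j{\left(889 \right)}\right) = -477037 - \left(-2245989 - 889^{3}\right) = -477037 - \left(-2245989 - 702595369\right) = -477037 - -704841358 = -477037 + 704841358 = 704364321$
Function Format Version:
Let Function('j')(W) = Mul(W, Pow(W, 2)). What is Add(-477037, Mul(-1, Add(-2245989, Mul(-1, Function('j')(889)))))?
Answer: 704364321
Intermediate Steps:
Function('j')(W) = Pow(W, 3)
Add(-477037, Mul(-1, Add(-2245989, Mul(-1, Function('j')(889))))) = Add(-477037, Mul(-1, Add(-2245989, Mul(-1, Pow(889, 3))))) = Add(-477037, Mul(-1, Add(-2245989, Mul(-1, 702595369)))) = Add(-477037, Mul(-1, Add(-2245989, -702595369))) = Add(-477037, Mul(-1, -704841358)) = Add(-477037, 704841358) = 704364321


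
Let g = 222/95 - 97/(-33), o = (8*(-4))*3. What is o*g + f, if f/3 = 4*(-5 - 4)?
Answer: -642172/1045 ≈ -614.52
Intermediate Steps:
f = -108 (f = 3*(4*(-5 - 4)) = 3*(4*(-9)) = 3*(-36) = -108)
o = -96 (o = -32*3 = -96)
g = 16541/3135 (g = 222*(1/95) - 97*(-1/33) = 222/95 + 97/33 = 16541/3135 ≈ 5.2762)
o*g + f = -96*16541/3135 - 108 = -529312/1045 - 108 = -642172/1045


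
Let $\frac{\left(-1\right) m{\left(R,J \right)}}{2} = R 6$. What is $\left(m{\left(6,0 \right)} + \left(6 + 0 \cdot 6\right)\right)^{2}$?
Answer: $4356$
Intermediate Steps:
$m{\left(R,J \right)} = - 12 R$ ($m{\left(R,J \right)} = - 2 R 6 = - 2 \cdot 6 R = - 12 R$)
$\left(m{\left(6,0 \right)} + \left(6 + 0 \cdot 6\right)\right)^{2} = \left(\left(-12\right) 6 + \left(6 + 0 \cdot 6\right)\right)^{2} = \left(-72 + \left(6 + 0\right)\right)^{2} = \left(-72 + 6\right)^{2} = \left(-66\right)^{2} = 4356$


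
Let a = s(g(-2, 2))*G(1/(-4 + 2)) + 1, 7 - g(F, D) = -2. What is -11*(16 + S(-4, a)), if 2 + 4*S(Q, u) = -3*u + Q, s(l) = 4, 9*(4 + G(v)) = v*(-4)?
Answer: -3311/12 ≈ -275.92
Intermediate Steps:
g(F, D) = 9 (g(F, D) = 7 - 1*(-2) = 7 + 2 = 9)
G(v) = -4 - 4*v/9 (G(v) = -4 + (v*(-4))/9 = -4 + (-4*v)/9 = -4 - 4*v/9)
a = -127/9 (a = 4*(-4 - 4/(9*(-4 + 2))) + 1 = 4*(-4 - 4/9/(-2)) + 1 = 4*(-4 - 4/9*(-½)) + 1 = 4*(-4 + 2/9) + 1 = 4*(-34/9) + 1 = -136/9 + 1 = -127/9 ≈ -14.111)
S(Q, u) = -½ - 3*u/4 + Q/4 (S(Q, u) = -½ + (-3*u + Q)/4 = -½ + (Q - 3*u)/4 = -½ + (-3*u/4 + Q/4) = -½ - 3*u/4 + Q/4)
-11*(16 + S(-4, a)) = -11*(16 + (-½ - ¾*(-127/9) + (¼)*(-4))) = -11*(16 + (-½ + 127/12 - 1)) = -11*(16 + 109/12) = -11*301/12 = -3311/12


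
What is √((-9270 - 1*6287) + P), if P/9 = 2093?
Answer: 4*√205 ≈ 57.271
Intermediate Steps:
P = 18837 (P = 9*2093 = 18837)
√((-9270 - 1*6287) + P) = √((-9270 - 1*6287) + 18837) = √((-9270 - 6287) + 18837) = √(-15557 + 18837) = √3280 = 4*√205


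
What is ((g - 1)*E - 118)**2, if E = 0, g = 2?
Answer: 13924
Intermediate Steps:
((g - 1)*E - 118)**2 = ((2 - 1)*0 - 118)**2 = (1*0 - 118)**2 = (0 - 118)**2 = (-118)**2 = 13924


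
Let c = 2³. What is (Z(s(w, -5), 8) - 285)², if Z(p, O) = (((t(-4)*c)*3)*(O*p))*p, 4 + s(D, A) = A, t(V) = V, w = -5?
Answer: 3905375049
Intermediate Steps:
c = 8
s(D, A) = -4 + A
Z(p, O) = -96*O*p² (Z(p, O) = ((-4*8*3)*(O*p))*p = ((-32*3)*(O*p))*p = (-96*O*p)*p = -96*O*p²)
(Z(s(w, -5), 8) - 285)² = (-96*8*(-4 - 5)² - 285)² = (-96*8*(-9)² - 285)² = (-96*8*81 - 285)² = (-62208 - 285)² = (-62493)² = 3905375049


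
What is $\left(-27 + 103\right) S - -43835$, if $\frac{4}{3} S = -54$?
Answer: $40757$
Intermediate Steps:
$S = - \frac{81}{2}$ ($S = \frac{3}{4} \left(-54\right) = - \frac{81}{2} \approx -40.5$)
$\left(-27 + 103\right) S - -43835 = \left(-27 + 103\right) \left(- \frac{81}{2}\right) - -43835 = 76 \left(- \frac{81}{2}\right) + 43835 = -3078 + 43835 = 40757$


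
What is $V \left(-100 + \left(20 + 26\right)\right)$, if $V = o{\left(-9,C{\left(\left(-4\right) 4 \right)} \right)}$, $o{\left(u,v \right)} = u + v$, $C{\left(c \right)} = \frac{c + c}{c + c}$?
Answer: $432$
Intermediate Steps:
$C{\left(c \right)} = 1$ ($C{\left(c \right)} = \frac{2 c}{2 c} = 2 c \frac{1}{2 c} = 1$)
$V = -8$ ($V = -9 + 1 = -8$)
$V \left(-100 + \left(20 + 26\right)\right) = - 8 \left(-100 + \left(20 + 26\right)\right) = - 8 \left(-100 + 46\right) = \left(-8\right) \left(-54\right) = 432$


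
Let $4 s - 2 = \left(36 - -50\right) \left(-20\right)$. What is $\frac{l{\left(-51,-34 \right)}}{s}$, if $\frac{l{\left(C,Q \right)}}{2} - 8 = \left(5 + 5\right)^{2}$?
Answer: $- \frac{432}{859} \approx -0.50291$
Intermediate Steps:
$l{\left(C,Q \right)} = 216$ ($l{\left(C,Q \right)} = 16 + 2 \left(5 + 5\right)^{2} = 16 + 2 \cdot 10^{2} = 16 + 2 \cdot 100 = 16 + 200 = 216$)
$s = - \frac{859}{2}$ ($s = \frac{1}{2} + \frac{\left(36 - -50\right) \left(-20\right)}{4} = \frac{1}{2} + \frac{\left(36 + 50\right) \left(-20\right)}{4} = \frac{1}{2} + \frac{86 \left(-20\right)}{4} = \frac{1}{2} + \frac{1}{4} \left(-1720\right) = \frac{1}{2} - 430 = - \frac{859}{2} \approx -429.5$)
$\frac{l{\left(-51,-34 \right)}}{s} = \frac{216}{- \frac{859}{2}} = 216 \left(- \frac{2}{859}\right) = - \frac{432}{859}$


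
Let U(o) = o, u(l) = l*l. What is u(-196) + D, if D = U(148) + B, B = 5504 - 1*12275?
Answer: 31793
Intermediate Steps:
u(l) = l²
B = -6771 (B = 5504 - 12275 = -6771)
D = -6623 (D = 148 - 6771 = -6623)
u(-196) + D = (-196)² - 6623 = 38416 - 6623 = 31793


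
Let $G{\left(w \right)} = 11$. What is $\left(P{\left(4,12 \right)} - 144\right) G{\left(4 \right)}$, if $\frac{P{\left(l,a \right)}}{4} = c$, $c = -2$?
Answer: $-1672$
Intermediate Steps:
$P{\left(l,a \right)} = -8$ ($P{\left(l,a \right)} = 4 \left(-2\right) = -8$)
$\left(P{\left(4,12 \right)} - 144\right) G{\left(4 \right)} = \left(-8 - 144\right) 11 = \left(-152\right) 11 = -1672$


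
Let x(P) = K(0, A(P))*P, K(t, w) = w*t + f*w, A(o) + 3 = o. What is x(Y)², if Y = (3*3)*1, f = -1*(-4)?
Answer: 46656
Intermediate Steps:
f = 4
A(o) = -3 + o
K(t, w) = 4*w + t*w (K(t, w) = w*t + 4*w = t*w + 4*w = 4*w + t*w)
Y = 9 (Y = 9*1 = 9)
x(P) = P*(-12 + 4*P) (x(P) = ((-3 + P)*(4 + 0))*P = ((-3 + P)*4)*P = (-12 + 4*P)*P = P*(-12 + 4*P))
x(Y)² = (4*9*(-3 + 9))² = (4*9*6)² = 216² = 46656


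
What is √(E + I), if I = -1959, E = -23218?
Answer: I*√25177 ≈ 158.67*I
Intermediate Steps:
√(E + I) = √(-23218 - 1959) = √(-25177) = I*√25177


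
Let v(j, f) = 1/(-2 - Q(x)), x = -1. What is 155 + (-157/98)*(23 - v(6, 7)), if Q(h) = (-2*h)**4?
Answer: 208265/1764 ≈ 118.06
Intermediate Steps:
Q(h) = 16*h**4
v(j, f) = -1/18 (v(j, f) = 1/(-2 - 16*(-1)**4) = 1/(-2 - 16) = 1/(-18) = -1/18)
155 + (-157/98)*(23 - v(6, 7)) = 155 + (-157/98)*(23 - 1*(-1/18)) = 155 + (-157*1/98)*(23 + 1/18) = 155 - 157/98*415/18 = 155 - 65155/1764 = 208265/1764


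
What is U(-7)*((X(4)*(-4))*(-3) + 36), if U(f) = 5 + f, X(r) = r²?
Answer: -456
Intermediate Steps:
U(-7)*((X(4)*(-4))*(-3) + 36) = (5 - 7)*((4²*(-4))*(-3) + 36) = -2*((16*(-4))*(-3) + 36) = -2*(-64*(-3) + 36) = -2*(192 + 36) = -2*228 = -456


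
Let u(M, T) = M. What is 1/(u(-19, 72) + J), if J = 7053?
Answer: 1/7034 ≈ 0.00014217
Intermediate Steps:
1/(u(-19, 72) + J) = 1/(-19 + 7053) = 1/7034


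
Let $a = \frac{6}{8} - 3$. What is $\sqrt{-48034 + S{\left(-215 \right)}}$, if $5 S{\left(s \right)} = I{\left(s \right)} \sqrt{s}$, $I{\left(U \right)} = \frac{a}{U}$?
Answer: $\frac{\sqrt{-8881486600 + 387 i \sqrt{215}}}{430} \approx 7.0015 \cdot 10^{-5} + 219.17 i$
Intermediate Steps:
$a = - \frac{9}{4}$ ($a = 6 \cdot \frac{1}{8} - 3 = \frac{3}{4} - 3 = - \frac{9}{4} \approx -2.25$)
$I{\left(U \right)} = - \frac{9}{4 U}$
$S{\left(s \right)} = - \frac{9}{20 \sqrt{s}}$ ($S{\left(s \right)} = \frac{- \frac{9}{4 s} \sqrt{s}}{5} = \frac{\left(- \frac{9}{4}\right) \frac{1}{\sqrt{s}}}{5} = - \frac{9}{20 \sqrt{s}}$)
$\sqrt{-48034 + S{\left(-215 \right)}} = \sqrt{-48034 - \frac{9}{20 i \sqrt{215}}} = \sqrt{-48034 - \frac{9 \left(- \frac{i \sqrt{215}}{215}\right)}{20}} = \sqrt{-48034 + \frac{9 i \sqrt{215}}{4300}}$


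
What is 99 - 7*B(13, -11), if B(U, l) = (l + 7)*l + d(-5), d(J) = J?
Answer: -174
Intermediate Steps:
B(U, l) = -5 + l*(7 + l) (B(U, l) = (l + 7)*l - 5 = (7 + l)*l - 5 = l*(7 + l) - 5 = -5 + l*(7 + l))
99 - 7*B(13, -11) = 99 - 7*(-5 + (-11)² + 7*(-11)) = 99 - 7*(-5 + 121 - 77) = 99 - 7*39 = 99 - 273 = -174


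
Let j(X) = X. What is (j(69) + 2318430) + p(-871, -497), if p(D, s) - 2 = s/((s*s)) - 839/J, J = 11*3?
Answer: 38025317885/16401 ≈ 2.3185e+6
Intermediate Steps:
J = 33
p(D, s) = -773/33 + 1/s (p(D, s) = 2 + (s/((s*s)) - 839/33) = 2 + (s/(s²) - 839*1/33) = 2 + (s/s² - 839/33) = 2 + (1/s - 839/33) = 2 + (-839/33 + 1/s) = -773/33 + 1/s)
(j(69) + 2318430) + p(-871, -497) = (69 + 2318430) + (-773/33 + 1/(-497)) = 2318499 + (-773/33 - 1/497) = 2318499 - 384214/16401 = 38025317885/16401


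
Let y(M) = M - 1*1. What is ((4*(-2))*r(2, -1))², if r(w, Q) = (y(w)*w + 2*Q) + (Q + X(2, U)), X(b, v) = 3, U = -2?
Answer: 256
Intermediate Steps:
y(M) = -1 + M (y(M) = M - 1 = -1 + M)
r(w, Q) = 3 + 3*Q + w*(-1 + w) (r(w, Q) = ((-1 + w)*w + 2*Q) + (Q + 3) = (w*(-1 + w) + 2*Q) + (3 + Q) = (2*Q + w*(-1 + w)) + (3 + Q) = 3 + 3*Q + w*(-1 + w))
((4*(-2))*r(2, -1))² = ((4*(-2))*(3 + 3*(-1) + 2*(-1 + 2)))² = (-8*(3 - 3 + 2*1))² = (-8*(3 - 3 + 2))² = (-8*2)² = (-16)² = 256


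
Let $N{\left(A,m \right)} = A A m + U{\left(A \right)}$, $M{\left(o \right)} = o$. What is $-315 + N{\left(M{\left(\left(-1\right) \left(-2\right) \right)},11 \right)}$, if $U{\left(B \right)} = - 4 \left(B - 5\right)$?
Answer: $-259$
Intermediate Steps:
$U{\left(B \right)} = 20 - 4 B$ ($U{\left(B \right)} = - 4 \left(-5 + B\right) = 20 - 4 B$)
$N{\left(A,m \right)} = 20 - 4 A + m A^{2}$ ($N{\left(A,m \right)} = A A m - \left(-20 + 4 A\right) = A^{2} m - \left(-20 + 4 A\right) = m A^{2} - \left(-20 + 4 A\right) = 20 - 4 A + m A^{2}$)
$-315 + N{\left(M{\left(\left(-1\right) \left(-2\right) \right)},11 \right)} = -315 + \left(20 - 4 \left(\left(-1\right) \left(-2\right)\right) + 11 \left(\left(-1\right) \left(-2\right)\right)^{2}\right) = -315 + \left(20 - 8 + 11 \cdot 2^{2}\right) = -315 + \left(20 - 8 + 11 \cdot 4\right) = -315 + \left(20 - 8 + 44\right) = -315 + 56 = -259$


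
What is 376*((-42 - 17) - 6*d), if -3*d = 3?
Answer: -19928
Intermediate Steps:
d = -1 (d = -1/3*3 = -1)
376*((-42 - 17) - 6*d) = 376*((-42 - 17) - 6*(-1)) = 376*(-59 + 6) = 376*(-53) = -19928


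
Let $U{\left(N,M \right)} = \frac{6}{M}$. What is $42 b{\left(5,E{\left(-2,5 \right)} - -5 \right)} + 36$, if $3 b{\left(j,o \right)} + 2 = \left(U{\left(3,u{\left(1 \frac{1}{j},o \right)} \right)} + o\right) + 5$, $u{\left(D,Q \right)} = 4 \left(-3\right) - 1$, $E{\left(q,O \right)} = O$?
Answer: $\frac{2750}{13} \approx 211.54$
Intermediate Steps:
$u{\left(D,Q \right)} = -13$ ($u{\left(D,Q \right)} = -12 - 1 = -13$)
$b{\left(j,o \right)} = \frac{11}{13} + \frac{o}{3}$ ($b{\left(j,o \right)} = - \frac{2}{3} + \frac{\left(\frac{6}{-13} + o\right) + 5}{3} = - \frac{2}{3} + \frac{\left(6 \left(- \frac{1}{13}\right) + o\right) + 5}{3} = - \frac{2}{3} + \frac{\left(- \frac{6}{13} + o\right) + 5}{3} = - \frac{2}{3} + \frac{\frac{59}{13} + o}{3} = - \frac{2}{3} + \left(\frac{59}{39} + \frac{o}{3}\right) = \frac{11}{13} + \frac{o}{3}$)
$42 b{\left(5,E{\left(-2,5 \right)} - -5 \right)} + 36 = 42 \left(\frac{11}{13} + \frac{5 - -5}{3}\right) + 36 = 42 \left(\frac{11}{13} + \frac{5 + 5}{3}\right) + 36 = 42 \left(\frac{11}{13} + \frac{1}{3} \cdot 10\right) + 36 = 42 \left(\frac{11}{13} + \frac{10}{3}\right) + 36 = 42 \cdot \frac{163}{39} + 36 = \frac{2282}{13} + 36 = \frac{2750}{13}$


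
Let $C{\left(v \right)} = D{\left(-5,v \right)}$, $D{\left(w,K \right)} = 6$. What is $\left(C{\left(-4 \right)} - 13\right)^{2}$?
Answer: $49$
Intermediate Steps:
$C{\left(v \right)} = 6$
$\left(C{\left(-4 \right)} - 13\right)^{2} = \left(6 - 13\right)^{2} = \left(-7\right)^{2} = 49$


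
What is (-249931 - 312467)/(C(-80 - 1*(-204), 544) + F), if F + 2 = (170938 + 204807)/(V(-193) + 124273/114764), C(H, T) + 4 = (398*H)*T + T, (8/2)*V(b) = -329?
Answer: -1309693622067/62512003040134 ≈ -0.020951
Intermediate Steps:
V(b) = -329/4 (V(b) = (¼)*(-329) = -329/4)
C(H, T) = -4 + T + 398*H*T (C(H, T) = -4 + ((398*H)*T + T) = -4 + (398*H*T + T) = -4 + (T + 398*H*T) = -4 + T + 398*H*T)
F = -21570314656/4657533 (F = -2 + (170938 + 204807)/(-329/4 + 124273/114764) = -2 + 375745/(-329/4 + 124273*(1/114764)) = -2 + 375745/(-329/4 + 124273/114764) = -2 + 375745/(-4657533/57382) = -2 + 375745*(-57382/4657533) = -2 - 21560999590/4657533 = -21570314656/4657533 ≈ -4631.3)
(-249931 - 312467)/(C(-80 - 1*(-204), 544) + F) = (-249931 - 312467)/((-4 + 544 + 398*(-80 - 1*(-204))*544) - 21570314656/4657533) = -562398/((-4 + 544 + 398*(-80 + 204)*544) - 21570314656/4657533) = -562398/((-4 + 544 + 398*124*544) - 21570314656/4657533) = -562398/((-4 + 544 + 26847488) - 21570314656/4657533) = -562398/(26848028 - 21570314656/4657533) = -562398/125024006080268/4657533 = -562398*4657533/125024006080268 = -1309693622067/62512003040134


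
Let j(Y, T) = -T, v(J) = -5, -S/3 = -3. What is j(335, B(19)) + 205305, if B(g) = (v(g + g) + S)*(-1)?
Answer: 205309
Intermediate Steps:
S = 9 (S = -3*(-3) = 9)
B(g) = -4 (B(g) = (-5 + 9)*(-1) = 4*(-1) = -4)
j(335, B(19)) + 205305 = -1*(-4) + 205305 = 4 + 205305 = 205309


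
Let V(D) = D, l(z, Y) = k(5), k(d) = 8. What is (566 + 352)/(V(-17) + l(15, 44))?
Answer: -102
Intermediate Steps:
l(z, Y) = 8
(566 + 352)/(V(-17) + l(15, 44)) = (566 + 352)/(-17 + 8) = 918/(-9) = 918*(-⅑) = -102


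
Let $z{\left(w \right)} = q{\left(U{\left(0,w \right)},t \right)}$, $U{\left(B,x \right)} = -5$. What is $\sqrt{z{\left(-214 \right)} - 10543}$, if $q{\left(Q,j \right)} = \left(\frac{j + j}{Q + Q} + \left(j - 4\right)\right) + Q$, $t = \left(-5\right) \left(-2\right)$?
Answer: $4 i \sqrt{659} \approx 102.68 i$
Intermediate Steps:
$t = 10$
$q{\left(Q,j \right)} = -4 + Q + j + \frac{j}{Q}$ ($q{\left(Q,j \right)} = \left(\frac{2 j}{2 Q} + \left(-4 + j\right)\right) + Q = \left(2 j \frac{1}{2 Q} + \left(-4 + j\right)\right) + Q = \left(\frac{j}{Q} + \left(-4 + j\right)\right) + Q = \left(-4 + j + \frac{j}{Q}\right) + Q = -4 + Q + j + \frac{j}{Q}$)
$z{\left(w \right)} = -1$ ($z{\left(w \right)} = -4 - 5 + 10 + \frac{10}{-5} = -4 - 5 + 10 + 10 \left(- \frac{1}{5}\right) = -4 - 5 + 10 - 2 = -1$)
$\sqrt{z{\left(-214 \right)} - 10543} = \sqrt{-1 - 10543} = \sqrt{-10544} = 4 i \sqrt{659}$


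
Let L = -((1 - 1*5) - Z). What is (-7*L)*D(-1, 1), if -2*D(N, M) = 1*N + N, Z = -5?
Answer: 7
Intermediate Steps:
D(N, M) = -N (D(N, M) = -(1*N + N)/2 = -(N + N)/2 = -N)
L = -1 (L = -((1 - 1*5) - 1*(-5)) = -((1 - 5) + 5) = -(-4 + 5) = -1*1 = -1)
(-7*L)*D(-1, 1) = (-7*(-1))*(-1*(-1)) = 7*1 = 7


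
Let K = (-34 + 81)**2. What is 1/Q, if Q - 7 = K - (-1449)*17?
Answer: 1/26849 ≈ 3.7245e-5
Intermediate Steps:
K = 2209 (K = 47**2 = 2209)
Q = 26849 (Q = 7 + (2209 - (-1449)*17) = 7 + (2209 - 1*(-24633)) = 7 + (2209 + 24633) = 7 + 26842 = 26849)
1/Q = 1/26849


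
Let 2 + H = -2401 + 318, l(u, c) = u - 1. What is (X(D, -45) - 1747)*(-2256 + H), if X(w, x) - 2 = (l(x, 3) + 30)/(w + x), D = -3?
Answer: 7573598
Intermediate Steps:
l(u, c) = -1 + u
X(w, x) = 2 + (29 + x)/(w + x) (X(w, x) = 2 + ((-1 + x) + 30)/(w + x) = 2 + (29 + x)/(w + x))
H = -2085 (H = -2 + (-2401 + 318) = -2 - 2083 = -2085)
(X(D, -45) - 1747)*(-2256 + H) = ((29 + 2*(-3) + 3*(-45))/(-3 - 45) - 1747)*(-2256 - 2085) = ((29 - 6 - 135)/(-48) - 1747)*(-4341) = (-1/48*(-112) - 1747)*(-4341) = (7/3 - 1747)*(-4341) = -5234/3*(-4341) = 7573598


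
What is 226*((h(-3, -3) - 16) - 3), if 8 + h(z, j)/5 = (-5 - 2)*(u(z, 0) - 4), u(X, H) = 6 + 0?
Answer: -29154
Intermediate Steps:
u(X, H) = 6
h(z, j) = -110 (h(z, j) = -40 + 5*((-5 - 2)*(6 - 4)) = -40 + 5*(-7*2) = -40 + 5*(-14) = -40 - 70 = -110)
226*((h(-3, -3) - 16) - 3) = 226*((-110 - 16) - 3) = 226*(-126 - 3) = 226*(-129) = -29154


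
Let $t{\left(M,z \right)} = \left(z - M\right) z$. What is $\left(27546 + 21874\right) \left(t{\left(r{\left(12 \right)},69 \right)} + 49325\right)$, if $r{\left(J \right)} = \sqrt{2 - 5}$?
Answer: $2672930120 - 3409980 i \sqrt{3} \approx 2.6729 \cdot 10^{9} - 5.9063 \cdot 10^{6} i$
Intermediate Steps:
$r{\left(J \right)} = i \sqrt{3}$ ($r{\left(J \right)} = \sqrt{-3} = i \sqrt{3}$)
$t{\left(M,z \right)} = z \left(z - M\right)$
$\left(27546 + 21874\right) \left(t{\left(r{\left(12 \right)},69 \right)} + 49325\right) = \left(27546 + 21874\right) \left(69 \left(69 - i \sqrt{3}\right) + 49325\right) = 49420 \left(69 \left(69 - i \sqrt{3}\right) + 49325\right) = 49420 \left(\left(4761 - 69 i \sqrt{3}\right) + 49325\right) = 49420 \left(54086 - 69 i \sqrt{3}\right) = 2672930120 - 3409980 i \sqrt{3}$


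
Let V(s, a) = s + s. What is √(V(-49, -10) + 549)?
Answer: √451 ≈ 21.237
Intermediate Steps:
V(s, a) = 2*s
√(V(-49, -10) + 549) = √(2*(-49) + 549) = √(-98 + 549) = √451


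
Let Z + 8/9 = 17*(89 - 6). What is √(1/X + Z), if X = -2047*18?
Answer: √212711765582/12282 ≈ 37.551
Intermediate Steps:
Z = 12691/9 (Z = -8/9 + 17*(89 - 6) = -8/9 + 17*83 = -8/9 + 1411 = 12691/9 ≈ 1410.1)
X = -36846
√(1/X + Z) = √(1/(-36846) + 12691/9) = √(-1/36846 + 12691/9) = √(51956953/36846) = √212711765582/12282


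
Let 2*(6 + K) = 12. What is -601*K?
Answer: 0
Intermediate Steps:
K = 0 (K = -6 + (½)*12 = -6 + 6 = 0)
-601*K = -601*0 = 0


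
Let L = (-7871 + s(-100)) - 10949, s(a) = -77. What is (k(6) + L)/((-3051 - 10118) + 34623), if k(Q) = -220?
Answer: -19117/21454 ≈ -0.89107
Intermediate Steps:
L = -18897 (L = (-7871 - 77) - 10949 = -7948 - 10949 = -18897)
(k(6) + L)/((-3051 - 10118) + 34623) = (-220 - 18897)/((-3051 - 10118) + 34623) = -19117/(-13169 + 34623) = -19117/21454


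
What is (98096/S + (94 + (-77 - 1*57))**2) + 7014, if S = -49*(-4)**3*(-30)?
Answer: 50644189/5880 ≈ 8613.0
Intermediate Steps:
S = -94080 (S = -49*(-64)*(-30) = 3136*(-30) = -94080)
(98096/S + (94 + (-77 - 1*57))**2) + 7014 = (98096/(-94080) + (94 + (-77 - 1*57))**2) + 7014 = (98096*(-1/94080) + (94 + (-77 - 57))**2) + 7014 = (-6131/5880 + (94 - 134)**2) + 7014 = (-6131/5880 + (-40)**2) + 7014 = (-6131/5880 + 1600) + 7014 = 9401869/5880 + 7014 = 50644189/5880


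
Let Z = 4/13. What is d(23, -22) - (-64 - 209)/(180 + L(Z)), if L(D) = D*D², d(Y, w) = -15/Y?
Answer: 7862103/9097052 ≈ 0.86425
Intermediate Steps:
Z = 4/13 (Z = 4*(1/13) = 4/13 ≈ 0.30769)
L(D) = D³
d(23, -22) - (-64 - 209)/(180 + L(Z)) = -15/23 - (-64 - 209)/(180 + (4/13)³) = -15*1/23 - (-273)/(180 + 64/2197) = -15/23 - (-273)/395524/2197 = -15/23 - (-273)*2197/395524 = -15/23 - 1*(-599781/395524) = -15/23 + 599781/395524 = 7862103/9097052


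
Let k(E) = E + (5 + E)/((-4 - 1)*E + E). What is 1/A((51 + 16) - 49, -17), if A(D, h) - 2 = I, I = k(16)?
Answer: 64/1131 ≈ 0.056587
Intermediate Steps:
k(E) = E - (5 + E)/(4*E) (k(E) = E + (5 + E)/(-5*E + E) = E + (5 + E)/((-4*E)) = E + (5 + E)*(-1/(4*E)) = E - (5 + E)/(4*E))
I = 1003/64 (I = -1/4 + 16 - 5/4/16 = -1/4 + 16 - 5/4*1/16 = -1/4 + 16 - 5/64 = 1003/64 ≈ 15.672)
A(D, h) = 1131/64 (A(D, h) = 2 + 1003/64 = 1131/64)
1/A((51 + 16) - 49, -17) = 1/(1131/64) = 64/1131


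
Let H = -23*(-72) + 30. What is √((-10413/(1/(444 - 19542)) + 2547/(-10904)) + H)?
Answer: 13*√34977795036222/5452 ≈ 14102.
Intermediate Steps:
H = 1686 (H = 1656 + 30 = 1686)
√((-10413/(1/(444 - 19542)) + 2547/(-10904)) + H) = √((-10413/(1/(444 - 19542)) + 2547/(-10904)) + 1686) = √((-10413/(1/(-19098)) + 2547*(-1/10904)) + 1686) = √((-10413/(-1/19098) - 2547/10904) + 1686) = √((-10413*(-19098) - 2547/10904) + 1686) = √((198867474 - 2547/10904) + 1686) = √(2168450933949/10904 + 1686) = √(2168469318093/10904) = 13*√34977795036222/5452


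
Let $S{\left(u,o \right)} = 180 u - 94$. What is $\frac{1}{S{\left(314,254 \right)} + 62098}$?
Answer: $\frac{1}{118524} \approx 8.4371 \cdot 10^{-6}$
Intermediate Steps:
$S{\left(u,o \right)} = -94 + 180 u$
$\frac{1}{S{\left(314,254 \right)} + 62098} = \frac{1}{\left(-94 + 180 \cdot 314\right) + 62098} = \frac{1}{\left(-94 + 56520\right) + 62098} = \frac{1}{56426 + 62098} = \frac{1}{118524}$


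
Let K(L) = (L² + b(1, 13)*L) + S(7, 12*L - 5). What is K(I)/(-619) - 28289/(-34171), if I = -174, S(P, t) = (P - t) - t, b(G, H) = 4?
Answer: -1136546292/21151849 ≈ -53.733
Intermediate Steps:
S(P, t) = P - 2*t
K(L) = 17 + L² - 20*L (K(L) = (L² + 4*L) + (7 - 2*(12*L - 5)) = (L² + 4*L) + (7 - 2*(-5 + 12*L)) = (L² + 4*L) + (7 + (10 - 24*L)) = (L² + 4*L) + (17 - 24*L) = 17 + L² - 20*L)
K(I)/(-619) - 28289/(-34171) = (17 + (-174)² - 20*(-174))/(-619) - 28289/(-34171) = (17 + 30276 + 3480)*(-1/619) - 28289*(-1/34171) = 33773*(-1/619) + 28289/34171 = -33773/619 + 28289/34171 = -1136546292/21151849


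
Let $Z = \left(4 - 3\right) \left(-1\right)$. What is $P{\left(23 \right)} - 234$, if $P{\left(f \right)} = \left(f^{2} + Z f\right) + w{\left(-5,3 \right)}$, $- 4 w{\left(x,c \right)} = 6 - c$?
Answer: $\frac{1085}{4} \approx 271.25$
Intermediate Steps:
$w{\left(x,c \right)} = - \frac{3}{2} + \frac{c}{4}$ ($w{\left(x,c \right)} = - \frac{6 - c}{4} = - \frac{3}{2} + \frac{c}{4}$)
$Z = -1$ ($Z = 1 \left(-1\right) = -1$)
$P{\left(f \right)} = - \frac{3}{4} + f^{2} - f$ ($P{\left(f \right)} = \left(f^{2} - f\right) + \left(- \frac{3}{2} + \frac{1}{4} \cdot 3\right) = \left(f^{2} - f\right) + \left(- \frac{3}{2} + \frac{3}{4}\right) = \left(f^{2} - f\right) - \frac{3}{4} = - \frac{3}{4} + f^{2} - f$)
$P{\left(23 \right)} - 234 = \left(- \frac{3}{4} + 23^{2} - 23\right) - 234 = \left(- \frac{3}{4} + 529 - 23\right) - 234 = \frac{2021}{4} - 234 = \frac{1085}{4}$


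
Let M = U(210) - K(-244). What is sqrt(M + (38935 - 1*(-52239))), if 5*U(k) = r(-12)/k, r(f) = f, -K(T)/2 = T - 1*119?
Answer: sqrt(110798786)/35 ≈ 300.75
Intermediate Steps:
K(T) = 238 - 2*T (K(T) = -2*(T - 1*119) = -2*(T - 119) = -2*(-119 + T) = 238 - 2*T)
U(k) = -12/(5*k) (U(k) = (-12/k)/5 = -12/(5*k))
M = -127052/175 (M = -12/5/210 - (238 - 2*(-244)) = -12/5*1/210 - (238 + 488) = -2/175 - 1*726 = -2/175 - 726 = -127052/175 ≈ -726.01)
sqrt(M + (38935 - 1*(-52239))) = sqrt(-127052/175 + (38935 - 1*(-52239))) = sqrt(-127052/175 + (38935 + 52239)) = sqrt(-127052/175 + 91174) = sqrt(15828398/175) = sqrt(110798786)/35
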